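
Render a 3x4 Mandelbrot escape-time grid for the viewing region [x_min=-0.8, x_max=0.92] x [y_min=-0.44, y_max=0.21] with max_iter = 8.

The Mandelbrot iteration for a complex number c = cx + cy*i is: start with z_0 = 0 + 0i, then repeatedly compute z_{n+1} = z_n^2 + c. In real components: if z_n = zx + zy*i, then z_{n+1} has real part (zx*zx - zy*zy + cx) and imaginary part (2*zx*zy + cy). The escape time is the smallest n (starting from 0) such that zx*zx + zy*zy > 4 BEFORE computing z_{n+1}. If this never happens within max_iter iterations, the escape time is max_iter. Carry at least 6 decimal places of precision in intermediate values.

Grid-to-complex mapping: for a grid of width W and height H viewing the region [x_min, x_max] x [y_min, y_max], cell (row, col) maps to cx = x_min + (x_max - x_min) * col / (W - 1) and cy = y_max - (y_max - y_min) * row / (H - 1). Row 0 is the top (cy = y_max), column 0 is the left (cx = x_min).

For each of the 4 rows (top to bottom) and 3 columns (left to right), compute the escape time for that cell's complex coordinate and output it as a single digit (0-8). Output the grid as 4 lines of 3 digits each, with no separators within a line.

(row=0, col=0): c = -0.8000 + 0.2100i → escape time 8
(row=0, col=1): c = 0.0600 + 0.2100i → escape time 8
(row=0, col=2): c = 0.9200 + 0.2100i → escape time 3
(row=1, col=0): c = -0.8000 + -0.0067i → escape time 8
(row=1, col=1): c = 0.0600 + -0.0067i → escape time 8
(row=1, col=2): c = 0.9200 + -0.0067i → escape time 3
(row=2, col=0): c = -0.8000 + -0.2233i → escape time 8
(row=2, col=1): c = 0.0600 + -0.2233i → escape time 8
(row=2, col=2): c = 0.9200 + -0.2233i → escape time 3
(row=3, col=0): c = -0.8000 + -0.4400i → escape time 7
(row=3, col=1): c = 0.0600 + -0.4400i → escape time 8
(row=3, col=2): c = 0.9200 + -0.4400i → escape time 2

Answer: 883
883
883
782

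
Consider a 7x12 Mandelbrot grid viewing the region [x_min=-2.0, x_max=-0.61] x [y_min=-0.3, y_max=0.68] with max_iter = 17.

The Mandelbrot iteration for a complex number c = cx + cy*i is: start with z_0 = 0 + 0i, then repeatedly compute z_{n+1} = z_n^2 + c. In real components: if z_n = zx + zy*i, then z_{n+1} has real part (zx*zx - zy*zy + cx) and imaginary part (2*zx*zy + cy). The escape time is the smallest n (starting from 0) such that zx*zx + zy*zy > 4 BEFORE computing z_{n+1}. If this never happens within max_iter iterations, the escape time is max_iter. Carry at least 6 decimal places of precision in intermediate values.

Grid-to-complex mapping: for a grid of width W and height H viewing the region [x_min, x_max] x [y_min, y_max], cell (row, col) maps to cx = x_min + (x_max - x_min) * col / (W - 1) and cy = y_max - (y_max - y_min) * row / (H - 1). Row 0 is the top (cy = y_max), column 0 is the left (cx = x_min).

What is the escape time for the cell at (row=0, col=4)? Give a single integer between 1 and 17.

z_0 = 0 + 0i, c = -1.0733 + 0.6800i
Iter 1: z = -1.0733 + 0.6800i, |z|^2 = 1.6144
Iter 2: z = -0.3837 + -0.7797i, |z|^2 = 0.7552
Iter 3: z = -1.5341 + 1.2784i, |z|^2 = 3.9876
Iter 4: z = -0.3540 + -3.2422i, |z|^2 = 10.6374
Escaped at iteration 4

Answer: 4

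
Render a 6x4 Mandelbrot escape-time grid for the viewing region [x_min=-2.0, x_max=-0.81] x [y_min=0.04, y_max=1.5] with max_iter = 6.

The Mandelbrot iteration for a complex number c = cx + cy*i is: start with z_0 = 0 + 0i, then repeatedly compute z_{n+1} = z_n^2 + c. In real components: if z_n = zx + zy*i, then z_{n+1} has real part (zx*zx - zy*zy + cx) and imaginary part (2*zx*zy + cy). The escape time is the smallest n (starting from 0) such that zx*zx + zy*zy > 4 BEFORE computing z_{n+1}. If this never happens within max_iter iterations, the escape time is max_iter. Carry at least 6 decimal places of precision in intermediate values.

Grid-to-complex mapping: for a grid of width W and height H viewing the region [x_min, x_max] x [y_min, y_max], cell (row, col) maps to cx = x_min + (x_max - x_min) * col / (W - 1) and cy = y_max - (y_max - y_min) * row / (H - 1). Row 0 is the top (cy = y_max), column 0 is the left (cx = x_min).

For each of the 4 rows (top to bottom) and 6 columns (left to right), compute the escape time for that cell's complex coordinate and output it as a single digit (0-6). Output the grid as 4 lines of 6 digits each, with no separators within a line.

Answer: 111222
112333
133456
166666

Derivation:
(row=0, col=0): c = -2.0000 + 1.5000i → escape time 1
(row=0, col=1): c = -1.7620 + 1.5000i → escape time 1
(row=0, col=2): c = -1.5240 + 1.5000i → escape time 1
(row=0, col=3): c = -1.2860 + 1.5000i → escape time 2
(row=0, col=4): c = -1.0480 + 1.5000i → escape time 2
(row=0, col=5): c = -0.8100 + 1.5000i → escape time 2
(row=1, col=0): c = -2.0000 + 1.0133i → escape time 1
(row=1, col=1): c = -1.7620 + 1.0133i → escape time 1
(row=1, col=2): c = -1.5240 + 1.0133i → escape time 2
(row=1, col=3): c = -1.2860 + 1.0133i → escape time 3
(row=1, col=4): c = -1.0480 + 1.0133i → escape time 3
(row=1, col=5): c = -0.8100 + 1.0133i → escape time 3
(row=2, col=0): c = -2.0000 + 0.5267i → escape time 1
(row=2, col=1): c = -1.7620 + 0.5267i → escape time 3
(row=2, col=2): c = -1.5240 + 0.5267i → escape time 3
(row=2, col=3): c = -1.2860 + 0.5267i → escape time 4
(row=2, col=4): c = -1.0480 + 0.5267i → escape time 5
(row=2, col=5): c = -0.8100 + 0.5267i → escape time 6
(row=3, col=0): c = -2.0000 + 0.0400i → escape time 1
(row=3, col=1): c = -1.7620 + 0.0400i → escape time 6
(row=3, col=2): c = -1.5240 + 0.0400i → escape time 6
(row=3, col=3): c = -1.2860 + 0.0400i → escape time 6
(row=3, col=4): c = -1.0480 + 0.0400i → escape time 6
(row=3, col=5): c = -0.8100 + 0.0400i → escape time 6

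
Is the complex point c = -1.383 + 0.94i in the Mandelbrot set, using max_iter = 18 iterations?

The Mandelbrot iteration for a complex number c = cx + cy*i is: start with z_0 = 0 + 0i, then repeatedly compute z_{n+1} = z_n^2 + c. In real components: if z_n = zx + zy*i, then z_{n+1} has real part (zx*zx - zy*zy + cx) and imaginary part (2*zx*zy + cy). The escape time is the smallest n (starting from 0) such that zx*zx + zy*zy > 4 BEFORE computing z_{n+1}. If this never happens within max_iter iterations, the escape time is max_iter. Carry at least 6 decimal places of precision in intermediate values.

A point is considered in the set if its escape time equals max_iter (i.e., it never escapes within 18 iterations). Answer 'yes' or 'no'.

Answer: no

Derivation:
z_0 = 0 + 0i, c = -1.3830 + 0.9400i
Iter 1: z = -1.3830 + 0.9400i, |z|^2 = 2.7963
Iter 2: z = -0.3539 + -1.6600i, |z|^2 = 2.8810
Iter 3: z = -4.0135 + 2.1150i, |z|^2 = 20.5813
Escaped at iteration 3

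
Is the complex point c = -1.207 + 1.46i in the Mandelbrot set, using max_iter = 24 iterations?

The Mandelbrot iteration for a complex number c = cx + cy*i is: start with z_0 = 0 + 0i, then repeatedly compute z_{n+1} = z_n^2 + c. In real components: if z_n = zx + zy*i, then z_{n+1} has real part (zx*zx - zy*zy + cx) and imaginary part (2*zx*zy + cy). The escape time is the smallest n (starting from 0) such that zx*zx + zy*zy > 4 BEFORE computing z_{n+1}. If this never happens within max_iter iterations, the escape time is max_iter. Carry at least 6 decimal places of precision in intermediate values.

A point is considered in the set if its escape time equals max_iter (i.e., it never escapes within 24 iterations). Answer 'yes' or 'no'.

z_0 = 0 + 0i, c = -1.2070 + 1.4600i
Iter 1: z = -1.2070 + 1.4600i, |z|^2 = 3.5884
Iter 2: z = -1.8818 + -2.0644i, |z|^2 = 7.8029
Escaped at iteration 2

Answer: no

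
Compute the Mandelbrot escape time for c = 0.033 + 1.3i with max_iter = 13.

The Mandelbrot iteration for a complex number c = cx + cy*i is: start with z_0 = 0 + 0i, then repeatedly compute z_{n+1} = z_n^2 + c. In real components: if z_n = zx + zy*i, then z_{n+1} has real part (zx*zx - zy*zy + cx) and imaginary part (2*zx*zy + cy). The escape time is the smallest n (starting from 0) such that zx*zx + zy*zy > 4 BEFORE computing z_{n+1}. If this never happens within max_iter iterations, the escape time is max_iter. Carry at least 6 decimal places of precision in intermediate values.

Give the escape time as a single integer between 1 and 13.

Answer: 2

Derivation:
z_0 = 0 + 0i, c = 0.0330 + 1.3000i
Iter 1: z = 0.0330 + 1.3000i, |z|^2 = 1.6911
Iter 2: z = -1.6559 + 1.3858i, |z|^2 = 4.6625
Escaped at iteration 2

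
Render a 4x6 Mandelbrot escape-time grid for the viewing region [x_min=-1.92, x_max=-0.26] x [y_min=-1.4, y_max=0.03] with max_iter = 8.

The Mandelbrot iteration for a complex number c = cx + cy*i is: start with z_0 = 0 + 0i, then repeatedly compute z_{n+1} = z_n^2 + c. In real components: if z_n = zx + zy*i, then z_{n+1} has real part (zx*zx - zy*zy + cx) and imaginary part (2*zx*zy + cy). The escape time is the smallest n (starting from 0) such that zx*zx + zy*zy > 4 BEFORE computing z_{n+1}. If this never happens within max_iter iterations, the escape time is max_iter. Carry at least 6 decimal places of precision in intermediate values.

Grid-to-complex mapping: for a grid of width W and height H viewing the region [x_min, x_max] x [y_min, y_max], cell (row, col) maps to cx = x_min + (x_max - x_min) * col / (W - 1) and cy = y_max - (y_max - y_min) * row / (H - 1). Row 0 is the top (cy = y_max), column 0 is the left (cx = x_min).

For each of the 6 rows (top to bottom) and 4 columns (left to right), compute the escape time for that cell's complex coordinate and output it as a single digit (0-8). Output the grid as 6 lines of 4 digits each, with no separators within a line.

Answer: 5888
3688
2368
1348
1235
1222

Derivation:
(row=0, col=0): c = -1.9200 + 0.0300i → escape time 5
(row=0, col=1): c = -1.3667 + 0.0300i → escape time 8
(row=0, col=2): c = -0.8133 + 0.0300i → escape time 8
(row=0, col=3): c = -0.2600 + 0.0300i → escape time 8
(row=1, col=0): c = -1.9200 + -0.2560i → escape time 3
(row=1, col=1): c = -1.3667 + -0.2560i → escape time 6
(row=1, col=2): c = -0.8133 + -0.2560i → escape time 8
(row=1, col=3): c = -0.2600 + -0.2560i → escape time 8
(row=2, col=0): c = -1.9200 + -0.5420i → escape time 2
(row=2, col=1): c = -1.3667 + -0.5420i → escape time 3
(row=2, col=2): c = -0.8133 + -0.5420i → escape time 6
(row=2, col=3): c = -0.2600 + -0.5420i → escape time 8
(row=3, col=0): c = -1.9200 + -0.8280i → escape time 1
(row=3, col=1): c = -1.3667 + -0.8280i → escape time 3
(row=3, col=2): c = -0.8133 + -0.8280i → escape time 4
(row=3, col=3): c = -0.2600 + -0.8280i → escape time 8
(row=4, col=0): c = -1.9200 + -1.1140i → escape time 1
(row=4, col=1): c = -1.3667 + -1.1140i → escape time 2
(row=4, col=2): c = -0.8133 + -1.1140i → escape time 3
(row=4, col=3): c = -0.2600 + -1.1140i → escape time 5
(row=5, col=0): c = -1.9200 + -1.4000i → escape time 1
(row=5, col=1): c = -1.3667 + -1.4000i → escape time 2
(row=5, col=2): c = -0.8133 + -1.4000i → escape time 2
(row=5, col=3): c = -0.2600 + -1.4000i → escape time 2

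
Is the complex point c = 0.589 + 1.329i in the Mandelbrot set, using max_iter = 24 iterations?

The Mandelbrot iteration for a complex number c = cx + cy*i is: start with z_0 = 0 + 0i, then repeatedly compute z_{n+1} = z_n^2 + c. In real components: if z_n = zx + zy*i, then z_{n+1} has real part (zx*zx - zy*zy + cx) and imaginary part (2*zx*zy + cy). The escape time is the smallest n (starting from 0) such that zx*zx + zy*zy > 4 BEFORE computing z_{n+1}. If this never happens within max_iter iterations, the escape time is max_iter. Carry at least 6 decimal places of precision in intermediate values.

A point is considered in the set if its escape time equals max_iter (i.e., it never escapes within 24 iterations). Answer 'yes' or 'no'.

z_0 = 0 + 0i, c = 0.5890 + 1.3290i
Iter 1: z = 0.5890 + 1.3290i, |z|^2 = 2.1132
Iter 2: z = -0.8303 + 2.8946i, |z|^2 = 9.0679
Escaped at iteration 2

Answer: no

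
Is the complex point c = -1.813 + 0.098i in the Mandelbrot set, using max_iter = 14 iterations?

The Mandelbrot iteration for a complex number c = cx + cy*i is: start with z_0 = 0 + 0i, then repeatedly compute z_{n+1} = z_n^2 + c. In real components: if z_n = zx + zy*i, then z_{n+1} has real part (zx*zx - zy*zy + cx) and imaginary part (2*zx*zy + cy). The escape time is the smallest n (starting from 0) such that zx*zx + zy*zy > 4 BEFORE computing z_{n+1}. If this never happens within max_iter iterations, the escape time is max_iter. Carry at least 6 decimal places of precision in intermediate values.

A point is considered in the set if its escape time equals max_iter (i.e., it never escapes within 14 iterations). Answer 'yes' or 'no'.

Answer: no

Derivation:
z_0 = 0 + 0i, c = -1.8130 + 0.0980i
Iter 1: z = -1.8130 + 0.0980i, |z|^2 = 3.2966
Iter 2: z = 1.4644 + -0.2573i, |z|^2 = 2.2106
Iter 3: z = 0.2651 + -0.6557i, |z|^2 = 0.5002
Iter 4: z = -2.1726 + -0.2497i, |z|^2 = 4.7828
Escaped at iteration 4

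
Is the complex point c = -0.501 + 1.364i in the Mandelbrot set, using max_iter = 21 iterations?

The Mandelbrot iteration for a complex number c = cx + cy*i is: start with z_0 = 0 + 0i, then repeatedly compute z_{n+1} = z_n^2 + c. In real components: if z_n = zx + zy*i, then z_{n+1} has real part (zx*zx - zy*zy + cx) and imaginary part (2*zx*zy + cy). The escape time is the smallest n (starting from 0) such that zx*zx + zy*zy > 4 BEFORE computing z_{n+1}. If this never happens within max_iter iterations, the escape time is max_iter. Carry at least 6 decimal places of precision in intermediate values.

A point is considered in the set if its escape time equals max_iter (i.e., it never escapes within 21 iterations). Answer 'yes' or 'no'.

Answer: no

Derivation:
z_0 = 0 + 0i, c = -0.5010 + 1.3640i
Iter 1: z = -0.5010 + 1.3640i, |z|^2 = 2.1115
Iter 2: z = -2.1105 + -0.0027i, |z|^2 = 4.4542
Escaped at iteration 2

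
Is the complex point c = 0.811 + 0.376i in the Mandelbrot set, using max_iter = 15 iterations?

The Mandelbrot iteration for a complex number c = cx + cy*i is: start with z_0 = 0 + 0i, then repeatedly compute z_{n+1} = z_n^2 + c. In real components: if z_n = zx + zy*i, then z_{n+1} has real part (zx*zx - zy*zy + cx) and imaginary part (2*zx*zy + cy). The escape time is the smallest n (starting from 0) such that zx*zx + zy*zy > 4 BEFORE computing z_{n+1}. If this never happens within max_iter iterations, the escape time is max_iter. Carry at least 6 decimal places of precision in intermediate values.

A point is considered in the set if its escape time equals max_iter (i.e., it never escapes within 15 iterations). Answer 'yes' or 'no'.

Answer: no

Derivation:
z_0 = 0 + 0i, c = 0.8110 + 0.3760i
Iter 1: z = 0.8110 + 0.3760i, |z|^2 = 0.7991
Iter 2: z = 1.3273 + 0.9859i, |z|^2 = 2.7338
Iter 3: z = 1.6009 + 2.9932i, |z|^2 = 11.5220
Escaped at iteration 3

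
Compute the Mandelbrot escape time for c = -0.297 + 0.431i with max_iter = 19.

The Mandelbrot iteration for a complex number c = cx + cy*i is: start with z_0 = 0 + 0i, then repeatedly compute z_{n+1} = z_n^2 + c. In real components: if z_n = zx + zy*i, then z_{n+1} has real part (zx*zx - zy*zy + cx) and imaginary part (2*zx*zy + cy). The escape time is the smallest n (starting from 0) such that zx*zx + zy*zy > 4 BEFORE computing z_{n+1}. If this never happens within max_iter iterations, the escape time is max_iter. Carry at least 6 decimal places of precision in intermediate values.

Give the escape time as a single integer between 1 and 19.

z_0 = 0 + 0i, c = -0.2970 + 0.4310i
Iter 1: z = -0.2970 + 0.4310i, |z|^2 = 0.2740
Iter 2: z = -0.3946 + 0.1750i, |z|^2 = 0.1863
Iter 3: z = -0.1719 + 0.2929i, |z|^2 = 0.1154
Iter 4: z = -0.3532 + 0.3303i, |z|^2 = 0.2339
Iter 5: z = -0.2813 + 0.1977i, |z|^2 = 0.1182
Iter 6: z = -0.2569 + 0.3198i, |z|^2 = 0.1683
Iter 7: z = -0.3332 + 0.2667i, |z|^2 = 0.1822
Iter 8: z = -0.2571 + 0.2533i, |z|^2 = 0.1302
Iter 9: z = -0.2951 + 0.3008i, |z|^2 = 0.1775
Iter 10: z = -0.3004 + 0.2535i, |z|^2 = 0.1545
Iter 11: z = -0.2710 + 0.2787i, |z|^2 = 0.1511
Iter 12: z = -0.3012 + 0.2799i, |z|^2 = 0.1691
Iter 13: z = -0.2846 + 0.2624i, |z|^2 = 0.1498
Iter 14: z = -0.2848 + 0.2817i, |z|^2 = 0.1604
Iter 15: z = -0.2952 + 0.2706i, |z|^2 = 0.1604
Iter 16: z = -0.2831 + 0.2713i, |z|^2 = 0.1537
Iter 17: z = -0.2905 + 0.2774i, |z|^2 = 0.1613
Iter 18: z = -0.2896 + 0.2698i, |z|^2 = 0.1567

Answer: 19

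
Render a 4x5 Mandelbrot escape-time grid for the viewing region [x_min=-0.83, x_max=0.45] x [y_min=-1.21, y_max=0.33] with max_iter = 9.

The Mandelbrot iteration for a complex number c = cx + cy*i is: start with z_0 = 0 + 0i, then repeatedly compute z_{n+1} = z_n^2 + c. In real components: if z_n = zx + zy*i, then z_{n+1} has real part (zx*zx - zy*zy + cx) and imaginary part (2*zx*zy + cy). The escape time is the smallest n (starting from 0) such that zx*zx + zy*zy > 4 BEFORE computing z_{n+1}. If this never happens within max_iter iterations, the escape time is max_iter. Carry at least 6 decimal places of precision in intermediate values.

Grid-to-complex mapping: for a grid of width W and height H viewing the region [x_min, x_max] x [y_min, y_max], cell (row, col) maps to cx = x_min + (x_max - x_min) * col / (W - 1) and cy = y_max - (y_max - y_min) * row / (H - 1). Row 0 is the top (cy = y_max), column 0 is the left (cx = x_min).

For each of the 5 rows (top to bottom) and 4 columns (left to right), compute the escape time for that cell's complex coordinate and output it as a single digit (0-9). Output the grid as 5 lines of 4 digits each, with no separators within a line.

(row=0, col=0): c = -0.8300 + 0.3300i → escape time 9
(row=0, col=1): c = -0.4033 + 0.3300i → escape time 9
(row=0, col=2): c = 0.0233 + 0.3300i → escape time 9
(row=0, col=3): c = 0.4500 + 0.3300i → escape time 9
(row=1, col=0): c = -0.8300 + -0.0550i → escape time 9
(row=1, col=1): c = -0.4033 + -0.0550i → escape time 9
(row=1, col=2): c = 0.0233 + -0.0550i → escape time 9
(row=1, col=3): c = 0.4500 + -0.0550i → escape time 6
(row=2, col=0): c = -0.8300 + -0.4400i → escape time 7
(row=2, col=1): c = -0.4033 + -0.4400i → escape time 9
(row=2, col=2): c = 0.0233 + -0.4400i → escape time 9
(row=2, col=3): c = 0.4500 + -0.4400i → escape time 6
(row=3, col=0): c = -0.8300 + -0.8250i → escape time 4
(row=3, col=1): c = -0.4033 + -0.8250i → escape time 6
(row=3, col=2): c = 0.0233 + -0.8250i → escape time 9
(row=3, col=3): c = 0.4500 + -0.8250i → escape time 3
(row=4, col=0): c = -0.8300 + -1.2100i → escape time 3
(row=4, col=1): c = -0.4033 + -1.2100i → escape time 3
(row=4, col=2): c = 0.0233 + -1.2100i → escape time 3
(row=4, col=3): c = 0.4500 + -1.2100i → escape time 2

Answer: 9999
9996
7996
4693
3332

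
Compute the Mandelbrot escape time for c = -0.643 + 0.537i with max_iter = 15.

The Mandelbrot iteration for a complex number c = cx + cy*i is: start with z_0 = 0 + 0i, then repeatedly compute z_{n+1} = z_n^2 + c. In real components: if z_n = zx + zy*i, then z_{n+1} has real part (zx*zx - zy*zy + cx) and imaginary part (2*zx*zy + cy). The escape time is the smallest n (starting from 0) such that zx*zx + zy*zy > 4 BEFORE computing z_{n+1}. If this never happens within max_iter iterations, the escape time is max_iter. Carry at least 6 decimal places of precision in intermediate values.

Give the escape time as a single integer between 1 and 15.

Answer: 8

Derivation:
z_0 = 0 + 0i, c = -0.6430 + 0.5370i
Iter 1: z = -0.6430 + 0.5370i, |z|^2 = 0.7018
Iter 2: z = -0.5179 + -0.1536i, |z|^2 = 0.2918
Iter 3: z = -0.3983 + 0.6961i, |z|^2 = 0.6432
Iter 4: z = -0.9689 + -0.0176i, |z|^2 = 0.9390
Iter 5: z = 0.2954 + 0.5710i, |z|^2 = 0.4133
Iter 6: z = -0.8818 + 0.8743i, |z|^2 = 1.5421
Iter 7: z = -0.6298 + -1.0051i, |z|^2 = 1.4068
Iter 8: z = -1.2565 + 1.8030i, |z|^2 = 4.8296
Escaped at iteration 8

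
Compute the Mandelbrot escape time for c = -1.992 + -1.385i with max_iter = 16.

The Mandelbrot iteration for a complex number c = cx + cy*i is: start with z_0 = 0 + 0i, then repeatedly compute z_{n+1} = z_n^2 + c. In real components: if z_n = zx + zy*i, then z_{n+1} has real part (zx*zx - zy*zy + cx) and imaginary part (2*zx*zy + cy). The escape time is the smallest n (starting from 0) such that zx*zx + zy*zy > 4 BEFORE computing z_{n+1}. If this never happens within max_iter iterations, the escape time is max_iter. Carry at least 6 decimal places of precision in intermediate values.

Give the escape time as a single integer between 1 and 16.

z_0 = 0 + 0i, c = -1.9920 + -1.3850i
Iter 1: z = -1.9920 + -1.3850i, |z|^2 = 5.8863
Escaped at iteration 1

Answer: 1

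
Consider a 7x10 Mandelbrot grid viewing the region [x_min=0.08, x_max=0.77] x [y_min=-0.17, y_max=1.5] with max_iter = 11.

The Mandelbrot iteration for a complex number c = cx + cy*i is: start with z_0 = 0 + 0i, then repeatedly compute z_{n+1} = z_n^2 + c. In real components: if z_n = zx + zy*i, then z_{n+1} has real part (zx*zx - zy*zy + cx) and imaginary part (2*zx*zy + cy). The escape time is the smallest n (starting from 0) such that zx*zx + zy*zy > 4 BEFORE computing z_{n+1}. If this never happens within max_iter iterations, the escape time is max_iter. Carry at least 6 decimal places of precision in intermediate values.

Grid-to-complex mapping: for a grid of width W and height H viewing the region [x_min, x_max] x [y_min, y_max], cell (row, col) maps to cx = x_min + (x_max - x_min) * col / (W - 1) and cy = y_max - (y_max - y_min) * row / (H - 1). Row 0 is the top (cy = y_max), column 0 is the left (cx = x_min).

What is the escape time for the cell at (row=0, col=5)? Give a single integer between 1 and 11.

z_0 = 0 + 0i, c = 0.6550 + 1.5000i
Iter 1: z = 0.6550 + 1.5000i, |z|^2 = 2.6790
Iter 2: z = -1.1660 + 3.4650i, |z|^2 = 13.3657
Escaped at iteration 2

Answer: 2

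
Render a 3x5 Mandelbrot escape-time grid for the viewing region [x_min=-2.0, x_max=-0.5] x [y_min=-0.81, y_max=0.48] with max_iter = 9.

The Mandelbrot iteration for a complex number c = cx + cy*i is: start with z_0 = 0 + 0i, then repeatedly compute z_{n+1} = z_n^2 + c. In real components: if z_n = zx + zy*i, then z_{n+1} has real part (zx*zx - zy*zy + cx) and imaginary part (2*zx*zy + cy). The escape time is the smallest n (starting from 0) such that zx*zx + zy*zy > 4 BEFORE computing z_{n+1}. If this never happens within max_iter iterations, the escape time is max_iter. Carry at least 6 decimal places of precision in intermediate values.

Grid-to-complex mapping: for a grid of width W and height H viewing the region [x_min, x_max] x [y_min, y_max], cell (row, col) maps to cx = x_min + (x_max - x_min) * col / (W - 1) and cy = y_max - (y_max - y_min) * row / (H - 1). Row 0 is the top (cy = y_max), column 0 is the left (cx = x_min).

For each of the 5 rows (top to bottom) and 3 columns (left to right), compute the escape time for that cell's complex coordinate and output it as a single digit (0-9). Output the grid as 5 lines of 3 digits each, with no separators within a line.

Answer: 159
199
199
159
135

Derivation:
(row=0, col=0): c = -2.0000 + 0.4800i → escape time 1
(row=0, col=1): c = -1.2500 + 0.4800i → escape time 5
(row=0, col=2): c = -0.5000 + 0.4800i → escape time 9
(row=1, col=0): c = -2.0000 + 0.1575i → escape time 1
(row=1, col=1): c = -1.2500 + 0.1575i → escape time 9
(row=1, col=2): c = -0.5000 + 0.1575i → escape time 9
(row=2, col=0): c = -2.0000 + -0.1650i → escape time 1
(row=2, col=1): c = -1.2500 + -0.1650i → escape time 9
(row=2, col=2): c = -0.5000 + -0.1650i → escape time 9
(row=3, col=0): c = -2.0000 + -0.4875i → escape time 1
(row=3, col=1): c = -1.2500 + -0.4875i → escape time 5
(row=3, col=2): c = -0.5000 + -0.4875i → escape time 9
(row=4, col=0): c = -2.0000 + -0.8100i → escape time 1
(row=4, col=1): c = -1.2500 + -0.8100i → escape time 3
(row=4, col=2): c = -0.5000 + -0.8100i → escape time 5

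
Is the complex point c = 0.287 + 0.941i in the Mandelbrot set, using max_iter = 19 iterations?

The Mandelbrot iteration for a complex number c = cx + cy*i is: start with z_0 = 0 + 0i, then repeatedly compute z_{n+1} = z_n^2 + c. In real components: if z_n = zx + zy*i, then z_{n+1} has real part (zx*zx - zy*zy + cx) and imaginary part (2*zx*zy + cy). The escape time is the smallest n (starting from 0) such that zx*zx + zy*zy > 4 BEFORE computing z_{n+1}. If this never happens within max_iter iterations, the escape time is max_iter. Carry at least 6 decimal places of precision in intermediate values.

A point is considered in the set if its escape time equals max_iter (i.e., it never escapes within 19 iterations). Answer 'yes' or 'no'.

z_0 = 0 + 0i, c = 0.2870 + 0.9410i
Iter 1: z = 0.2870 + 0.9410i, |z|^2 = 0.9678
Iter 2: z = -0.5161 + 1.4811i, |z|^2 = 2.4601
Iter 3: z = -1.6404 + -0.5879i, |z|^2 = 3.0364
Iter 4: z = 2.6323 + 2.8696i, |z|^2 = 15.1638
Escaped at iteration 4

Answer: no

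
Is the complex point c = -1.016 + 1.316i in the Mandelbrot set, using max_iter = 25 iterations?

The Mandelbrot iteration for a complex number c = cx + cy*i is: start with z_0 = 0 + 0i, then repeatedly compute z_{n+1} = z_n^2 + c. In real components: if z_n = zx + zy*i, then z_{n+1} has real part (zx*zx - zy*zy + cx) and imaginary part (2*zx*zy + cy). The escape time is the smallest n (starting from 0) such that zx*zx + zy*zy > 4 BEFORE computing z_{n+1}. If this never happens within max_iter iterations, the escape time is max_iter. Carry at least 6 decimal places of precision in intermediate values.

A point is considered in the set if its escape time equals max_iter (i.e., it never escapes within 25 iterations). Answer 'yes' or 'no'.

Answer: no

Derivation:
z_0 = 0 + 0i, c = -1.0160 + 1.3160i
Iter 1: z = -1.0160 + 1.3160i, |z|^2 = 2.7641
Iter 2: z = -1.7156 + -1.3581i, |z|^2 = 4.7878
Escaped at iteration 2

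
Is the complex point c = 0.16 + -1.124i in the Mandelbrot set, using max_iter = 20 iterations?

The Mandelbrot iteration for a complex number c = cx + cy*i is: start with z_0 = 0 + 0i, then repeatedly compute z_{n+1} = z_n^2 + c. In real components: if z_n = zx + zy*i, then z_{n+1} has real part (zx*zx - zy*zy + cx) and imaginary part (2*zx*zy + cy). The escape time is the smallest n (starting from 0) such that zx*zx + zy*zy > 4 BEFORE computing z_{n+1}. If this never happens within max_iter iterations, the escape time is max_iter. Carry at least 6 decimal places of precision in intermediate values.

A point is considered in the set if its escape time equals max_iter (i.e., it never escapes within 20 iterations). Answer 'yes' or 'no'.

Answer: no

Derivation:
z_0 = 0 + 0i, c = 0.1600 + -1.1240i
Iter 1: z = 0.1600 + -1.1240i, |z|^2 = 1.2890
Iter 2: z = -1.0778 + -1.4837i, |z|^2 = 3.3629
Iter 3: z = -0.8797 + 2.0741i, |z|^2 = 5.0760
Escaped at iteration 3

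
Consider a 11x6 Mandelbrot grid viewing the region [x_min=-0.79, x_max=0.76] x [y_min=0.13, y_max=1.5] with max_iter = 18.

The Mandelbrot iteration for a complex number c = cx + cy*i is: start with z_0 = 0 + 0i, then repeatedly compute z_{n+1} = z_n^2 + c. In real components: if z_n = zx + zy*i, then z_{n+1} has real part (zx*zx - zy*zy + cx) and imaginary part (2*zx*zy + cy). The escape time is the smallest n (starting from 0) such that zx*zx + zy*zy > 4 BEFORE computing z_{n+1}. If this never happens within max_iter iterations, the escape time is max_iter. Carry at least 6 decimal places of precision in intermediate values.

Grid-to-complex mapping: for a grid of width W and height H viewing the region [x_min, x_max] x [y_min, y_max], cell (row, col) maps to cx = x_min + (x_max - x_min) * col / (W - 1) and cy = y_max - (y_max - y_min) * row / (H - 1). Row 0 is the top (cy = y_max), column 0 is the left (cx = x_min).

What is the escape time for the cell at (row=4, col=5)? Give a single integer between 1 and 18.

z_0 = 0 + 0i, c = -0.0150 + 0.4040i
Iter 1: z = -0.0150 + 0.4040i, |z|^2 = 0.1634
Iter 2: z = -0.1780 + 0.3919i, |z|^2 = 0.1853
Iter 3: z = -0.1369 + 0.2645i, |z|^2 = 0.0887
Iter 4: z = -0.0662 + 0.3316i, |z|^2 = 0.1143
Iter 5: z = -0.1206 + 0.3601i, |z|^2 = 0.1442
Iter 6: z = -0.1301 + 0.3172i, |z|^2 = 0.1175
Iter 7: z = -0.0987 + 0.3215i, |z|^2 = 0.1131
Iter 8: z = -0.1086 + 0.3406i, |z|^2 = 0.1278
Iter 9: z = -0.1192 + 0.3300i, |z|^2 = 0.1231
Iter 10: z = -0.1097 + 0.3253i, |z|^2 = 0.1179
Iter 11: z = -0.1088 + 0.3326i, |z|^2 = 0.1225
Iter 12: z = -0.1138 + 0.3316i, |z|^2 = 0.1229
Iter 13: z = -0.1120 + 0.3285i, |z|^2 = 0.1205
Iter 14: z = -0.1104 + 0.3304i, |z|^2 = 0.1213
Iter 15: z = -0.1120 + 0.3311i, |z|^2 = 0.1221
Iter 16: z = -0.1121 + 0.3299i, |z|^2 = 0.1214
Iter 17: z = -0.1112 + 0.3301i, |z|^2 = 0.1213

Answer: 18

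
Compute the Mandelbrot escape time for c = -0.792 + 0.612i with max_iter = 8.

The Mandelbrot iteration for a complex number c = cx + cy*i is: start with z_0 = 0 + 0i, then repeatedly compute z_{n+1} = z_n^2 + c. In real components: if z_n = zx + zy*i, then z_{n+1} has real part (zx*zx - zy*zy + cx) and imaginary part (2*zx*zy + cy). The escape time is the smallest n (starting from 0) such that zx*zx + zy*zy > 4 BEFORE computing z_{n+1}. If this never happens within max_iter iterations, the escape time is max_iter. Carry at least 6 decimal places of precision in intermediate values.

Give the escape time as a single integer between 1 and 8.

z_0 = 0 + 0i, c = -0.7920 + 0.6120i
Iter 1: z = -0.7920 + 0.6120i, |z|^2 = 1.0018
Iter 2: z = -0.5393 + -0.3574i, |z|^2 = 0.4186
Iter 3: z = -0.6289 + 0.9975i, |z|^2 = 1.3905
Iter 4: z = -1.3914 + -0.6427i, |z|^2 = 2.3491
Iter 5: z = 0.7311 + 2.4005i, |z|^2 = 6.2968
Escaped at iteration 5

Answer: 5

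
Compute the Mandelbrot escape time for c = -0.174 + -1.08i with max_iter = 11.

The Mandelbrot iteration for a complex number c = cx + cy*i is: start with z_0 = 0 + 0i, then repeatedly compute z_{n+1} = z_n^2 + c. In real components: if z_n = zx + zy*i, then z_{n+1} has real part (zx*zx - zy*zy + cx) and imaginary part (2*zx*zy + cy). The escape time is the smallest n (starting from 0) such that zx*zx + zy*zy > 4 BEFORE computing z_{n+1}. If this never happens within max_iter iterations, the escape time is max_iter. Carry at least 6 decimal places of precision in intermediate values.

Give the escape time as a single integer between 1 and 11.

z_0 = 0 + 0i, c = -0.1740 + -1.0800i
Iter 1: z = -0.1740 + -1.0800i, |z|^2 = 1.1967
Iter 2: z = -1.3101 + -0.7042i, |z|^2 = 2.2123
Iter 3: z = 1.0466 + 0.7651i, |z|^2 = 1.6807
Iter 4: z = 0.3360 + 0.5214i, |z|^2 = 0.3848
Iter 5: z = -0.3330 + -0.7296i, |z|^2 = 0.6432
Iter 6: z = -0.5954 + -0.5941i, |z|^2 = 0.7075
Iter 7: z = -0.1724 + -0.3725i, |z|^2 = 0.1685
Iter 8: z = -0.2830 + -0.9516i, |z|^2 = 0.9856
Iter 9: z = -0.9993 + -0.5414i, |z|^2 = 1.2918
Iter 10: z = 0.5316 + 0.0020i, |z|^2 = 0.2826

Answer: 11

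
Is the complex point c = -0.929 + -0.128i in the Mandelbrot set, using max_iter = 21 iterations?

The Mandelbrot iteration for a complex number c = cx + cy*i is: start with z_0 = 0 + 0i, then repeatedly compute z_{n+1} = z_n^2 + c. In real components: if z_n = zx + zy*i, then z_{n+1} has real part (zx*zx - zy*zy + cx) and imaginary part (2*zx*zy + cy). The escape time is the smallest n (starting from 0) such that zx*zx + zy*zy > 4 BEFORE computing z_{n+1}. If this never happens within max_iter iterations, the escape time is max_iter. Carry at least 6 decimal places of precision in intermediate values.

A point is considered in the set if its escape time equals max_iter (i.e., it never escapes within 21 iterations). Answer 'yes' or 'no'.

Answer: yes

Derivation:
z_0 = 0 + 0i, c = -0.9290 + -0.1280i
Iter 1: z = -0.9290 + -0.1280i, |z|^2 = 0.8794
Iter 2: z = -0.0823 + 0.1098i, |z|^2 = 0.0188
Iter 3: z = -0.9343 + -0.1461i, |z|^2 = 0.8942
Iter 4: z = -0.0775 + 0.1450i, |z|^2 = 0.0270
Iter 5: z = -0.9440 + -0.1505i, |z|^2 = 0.9138
Iter 6: z = -0.0605 + 0.1561i, |z|^2 = 0.0280
Iter 7: z = -0.9497 + -0.1469i, |z|^2 = 0.9235
Iter 8: z = -0.0486 + 0.1510i, |z|^2 = 0.0252
Iter 9: z = -0.9494 + -0.1427i, |z|^2 = 0.9218
Iter 10: z = -0.0479 + 0.1429i, |z|^2 = 0.0227
Iter 11: z = -0.9471 + -0.1417i, |z|^2 = 0.9171
Iter 12: z = -0.0520 + 0.1404i, |z|^2 = 0.0224
Iter 13: z = -0.9460 + -0.1426i, |z|^2 = 0.9153
Iter 14: z = -0.0544 + 0.1418i, |z|^2 = 0.0231
Iter 15: z = -0.9462 + -0.1434i, |z|^2 = 0.9158
Iter 16: z = -0.0544 + 0.1434i, |z|^2 = 0.0235
Iter 17: z = -0.9466 + -0.1436i, |z|^2 = 0.9167
Iter 18: z = -0.0535 + 0.1439i, |z|^2 = 0.0236
Iter 19: z = -0.9468 + -0.1434i, |z|^2 = 0.9170
Iter 20: z = -0.0531 + 0.1436i, |z|^2 = 0.0234
Did not escape in 21 iterations → in set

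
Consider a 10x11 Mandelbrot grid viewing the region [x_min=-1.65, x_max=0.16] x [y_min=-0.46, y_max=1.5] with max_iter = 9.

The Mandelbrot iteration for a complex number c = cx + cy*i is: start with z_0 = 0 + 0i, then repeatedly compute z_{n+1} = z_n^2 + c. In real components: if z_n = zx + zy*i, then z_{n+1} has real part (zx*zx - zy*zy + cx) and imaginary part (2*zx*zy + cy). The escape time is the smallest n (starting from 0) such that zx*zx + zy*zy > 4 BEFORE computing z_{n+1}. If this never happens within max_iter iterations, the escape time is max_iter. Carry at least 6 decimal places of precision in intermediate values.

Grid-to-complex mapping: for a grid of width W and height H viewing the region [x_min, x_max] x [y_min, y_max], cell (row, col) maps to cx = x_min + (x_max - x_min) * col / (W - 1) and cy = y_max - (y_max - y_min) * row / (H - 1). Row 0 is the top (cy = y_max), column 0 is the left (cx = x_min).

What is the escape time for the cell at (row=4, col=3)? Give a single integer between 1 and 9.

z_0 = 0 + 0i, c = -1.0467 + 0.7160i
Iter 1: z = -1.0467 + 0.7160i, |z|^2 = 1.6082
Iter 2: z = -0.4638 + -0.7828i, |z|^2 = 0.8279
Iter 3: z = -1.4444 + 1.4422i, |z|^2 = 4.1660
Escaped at iteration 3

Answer: 3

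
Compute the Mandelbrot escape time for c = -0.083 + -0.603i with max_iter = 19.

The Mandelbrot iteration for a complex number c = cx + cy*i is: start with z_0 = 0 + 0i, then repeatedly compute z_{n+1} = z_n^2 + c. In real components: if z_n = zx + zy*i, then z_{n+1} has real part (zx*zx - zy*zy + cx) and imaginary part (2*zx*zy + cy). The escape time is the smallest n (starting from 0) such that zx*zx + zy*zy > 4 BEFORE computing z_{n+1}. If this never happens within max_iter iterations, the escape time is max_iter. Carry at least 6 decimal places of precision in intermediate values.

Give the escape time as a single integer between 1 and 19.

z_0 = 0 + 0i, c = -0.0830 + -0.6030i
Iter 1: z = -0.0830 + -0.6030i, |z|^2 = 0.3705
Iter 2: z = -0.4397 + -0.5029i, |z|^2 = 0.4463
Iter 3: z = -0.1426 + -0.1607i, |z|^2 = 0.0462
Iter 4: z = -0.0885 + -0.5572i, |z|^2 = 0.3183
Iter 5: z = -0.3856 + -0.5044i, |z|^2 = 0.4031
Iter 6: z = -0.1887 + -0.2140i, |z|^2 = 0.0814
Iter 7: z = -0.0932 + -0.5222i, |z|^2 = 0.2814
Iter 8: z = -0.3470 + -0.5057i, |z|^2 = 0.3761
Iter 9: z = -0.2183 + -0.2520i, |z|^2 = 0.1112
Iter 10: z = -0.0989 + -0.4930i, |z|^2 = 0.2528
Iter 11: z = -0.3163 + -0.5055i, |z|^2 = 0.3555
Iter 12: z = -0.2385 + -0.2833i, |z|^2 = 0.1371
Iter 13: z = -0.1064 + -0.4679i, |z|^2 = 0.2302
Iter 14: z = -0.2906 + -0.5035i, |z|^2 = 0.3379
Iter 15: z = -0.2520 + -0.3104i, |z|^2 = 0.1599
Iter 16: z = -0.1158 + -0.4465i, |z|^2 = 0.2128
Iter 17: z = -0.2690 + -0.4996i, |z|^2 = 0.3219
Iter 18: z = -0.2602 + -0.3342i, |z|^2 = 0.1794

Answer: 19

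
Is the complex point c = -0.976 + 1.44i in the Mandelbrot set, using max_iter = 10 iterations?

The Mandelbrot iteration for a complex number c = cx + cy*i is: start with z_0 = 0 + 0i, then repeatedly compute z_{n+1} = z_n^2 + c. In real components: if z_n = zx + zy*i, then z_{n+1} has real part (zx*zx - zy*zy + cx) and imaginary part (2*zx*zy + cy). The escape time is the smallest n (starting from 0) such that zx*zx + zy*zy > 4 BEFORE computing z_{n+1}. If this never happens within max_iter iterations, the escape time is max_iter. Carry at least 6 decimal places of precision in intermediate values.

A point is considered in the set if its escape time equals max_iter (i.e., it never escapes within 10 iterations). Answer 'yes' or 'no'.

Answer: no

Derivation:
z_0 = 0 + 0i, c = -0.9760 + 1.4400i
Iter 1: z = -0.9760 + 1.4400i, |z|^2 = 3.0262
Iter 2: z = -2.0970 + -1.3709i, |z|^2 = 6.2768
Escaped at iteration 2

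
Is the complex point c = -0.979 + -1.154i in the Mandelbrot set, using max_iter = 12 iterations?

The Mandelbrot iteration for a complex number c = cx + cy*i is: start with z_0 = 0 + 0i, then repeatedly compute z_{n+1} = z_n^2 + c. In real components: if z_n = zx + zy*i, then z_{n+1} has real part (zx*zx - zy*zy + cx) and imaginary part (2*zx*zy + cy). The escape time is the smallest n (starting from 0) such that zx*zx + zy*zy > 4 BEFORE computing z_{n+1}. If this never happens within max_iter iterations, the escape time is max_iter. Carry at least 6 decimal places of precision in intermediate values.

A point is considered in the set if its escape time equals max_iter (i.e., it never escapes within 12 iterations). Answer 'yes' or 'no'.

z_0 = 0 + 0i, c = -0.9790 + -1.1540i
Iter 1: z = -0.9790 + -1.1540i, |z|^2 = 2.2902
Iter 2: z = -1.3523 + 1.1055i, |z|^2 = 3.0508
Iter 3: z = -0.3726 + -4.1440i, |z|^2 = 17.3113
Escaped at iteration 3

Answer: no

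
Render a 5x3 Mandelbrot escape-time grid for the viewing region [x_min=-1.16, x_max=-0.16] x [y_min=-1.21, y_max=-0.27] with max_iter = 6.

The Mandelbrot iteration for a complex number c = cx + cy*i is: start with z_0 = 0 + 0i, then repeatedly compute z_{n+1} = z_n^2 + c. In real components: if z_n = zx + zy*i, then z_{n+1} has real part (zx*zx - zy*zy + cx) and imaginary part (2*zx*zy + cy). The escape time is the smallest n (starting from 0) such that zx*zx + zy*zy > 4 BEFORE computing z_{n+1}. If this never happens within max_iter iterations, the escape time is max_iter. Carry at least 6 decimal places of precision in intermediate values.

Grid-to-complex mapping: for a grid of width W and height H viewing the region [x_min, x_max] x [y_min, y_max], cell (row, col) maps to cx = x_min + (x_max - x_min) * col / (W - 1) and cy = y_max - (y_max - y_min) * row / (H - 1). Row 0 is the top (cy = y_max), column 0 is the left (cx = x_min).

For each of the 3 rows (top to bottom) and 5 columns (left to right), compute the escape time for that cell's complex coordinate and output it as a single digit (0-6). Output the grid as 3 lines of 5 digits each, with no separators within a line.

Answer: 66666
34566
23333

Derivation:
(row=0, col=0): c = -1.1600 + -0.2700i → escape time 6
(row=0, col=1): c = -0.9100 + -0.2700i → escape time 6
(row=0, col=2): c = -0.6600 + -0.2700i → escape time 6
(row=0, col=3): c = -0.4100 + -0.2700i → escape time 6
(row=0, col=4): c = -0.1600 + -0.2700i → escape time 6
(row=1, col=0): c = -1.1600 + -0.7400i → escape time 3
(row=1, col=1): c = -0.9100 + -0.7400i → escape time 4
(row=1, col=2): c = -0.6600 + -0.7400i → escape time 5
(row=1, col=3): c = -0.4100 + -0.7400i → escape time 6
(row=1, col=4): c = -0.1600 + -0.7400i → escape time 6
(row=2, col=0): c = -1.1600 + -1.2100i → escape time 2
(row=2, col=1): c = -0.9100 + -1.2100i → escape time 3
(row=2, col=2): c = -0.6600 + -1.2100i → escape time 3
(row=2, col=3): c = -0.4100 + -1.2100i → escape time 3
(row=2, col=4): c = -0.1600 + -1.2100i → escape time 3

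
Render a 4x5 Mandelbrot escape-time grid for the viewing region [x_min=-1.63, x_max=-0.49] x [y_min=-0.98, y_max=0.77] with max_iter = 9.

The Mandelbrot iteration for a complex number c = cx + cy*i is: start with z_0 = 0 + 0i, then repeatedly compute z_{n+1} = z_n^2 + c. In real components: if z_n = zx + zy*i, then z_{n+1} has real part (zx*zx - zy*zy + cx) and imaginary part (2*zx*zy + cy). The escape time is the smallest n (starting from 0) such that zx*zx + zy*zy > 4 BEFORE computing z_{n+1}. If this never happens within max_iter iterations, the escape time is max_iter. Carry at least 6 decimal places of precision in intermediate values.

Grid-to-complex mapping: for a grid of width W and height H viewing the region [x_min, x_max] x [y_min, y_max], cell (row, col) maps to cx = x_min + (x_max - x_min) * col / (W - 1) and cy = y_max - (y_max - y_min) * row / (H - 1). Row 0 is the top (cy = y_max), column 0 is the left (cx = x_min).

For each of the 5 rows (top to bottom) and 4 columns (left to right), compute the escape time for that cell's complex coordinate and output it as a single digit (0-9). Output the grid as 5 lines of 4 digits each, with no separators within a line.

(row=0, col=0): c = -1.6300 + 0.7700i → escape time 3
(row=0, col=1): c = -1.2500 + 0.7700i → escape time 3
(row=0, col=2): c = -0.8700 + 0.7700i → escape time 4
(row=0, col=3): c = -0.4900 + 0.7700i → escape time 6
(row=1, col=0): c = -1.6300 + 0.3325i → escape time 4
(row=1, col=1): c = -1.2500 + 0.3325i → escape time 9
(row=1, col=2): c = -0.8700 + 0.3325i → escape time 8
(row=1, col=3): c = -0.4900 + 0.3325i → escape time 9
(row=2, col=0): c = -1.6300 + -0.1050i → escape time 6
(row=2, col=1): c = -1.2500 + -0.1050i → escape time 9
(row=2, col=2): c = -0.8700 + -0.1050i → escape time 9
(row=2, col=3): c = -0.4900 + -0.1050i → escape time 9
(row=3, col=0): c = -1.6300 + -0.5425i → escape time 3
(row=3, col=1): c = -1.2500 + -0.5425i → escape time 4
(row=3, col=2): c = -0.8700 + -0.5425i → escape time 5
(row=3, col=3): c = -0.4900 + -0.5425i → escape time 9
(row=4, col=0): c = -1.6300 + -0.9800i → escape time 2
(row=4, col=1): c = -1.2500 + -0.9800i → escape time 3
(row=4, col=2): c = -0.8700 + -0.9800i → escape time 3
(row=4, col=3): c = -0.4900 + -0.9800i → escape time 4

Answer: 3346
4989
6999
3459
2334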